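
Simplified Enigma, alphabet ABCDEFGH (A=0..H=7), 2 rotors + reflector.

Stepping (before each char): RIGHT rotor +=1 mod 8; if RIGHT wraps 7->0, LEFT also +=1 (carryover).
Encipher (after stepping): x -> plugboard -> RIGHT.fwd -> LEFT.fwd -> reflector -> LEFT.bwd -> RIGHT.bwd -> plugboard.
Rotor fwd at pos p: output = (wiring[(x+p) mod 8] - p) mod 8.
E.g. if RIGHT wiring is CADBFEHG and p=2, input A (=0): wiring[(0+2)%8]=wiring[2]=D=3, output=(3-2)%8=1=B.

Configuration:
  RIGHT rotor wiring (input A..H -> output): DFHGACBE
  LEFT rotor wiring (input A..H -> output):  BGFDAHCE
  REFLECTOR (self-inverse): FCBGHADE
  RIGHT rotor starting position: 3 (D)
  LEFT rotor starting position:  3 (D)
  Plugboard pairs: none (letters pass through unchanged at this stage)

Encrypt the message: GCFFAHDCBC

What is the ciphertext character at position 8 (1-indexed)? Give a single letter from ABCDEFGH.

Char 1 ('G'): step: R->4, L=3; G->plug->G->R->D->L->H->refl->E->L'->C->R'->H->plug->H
Char 2 ('C'): step: R->5, L=3; C->plug->C->R->H->L->C->refl->B->L'->E->R'->B->plug->B
Char 3 ('F'): step: R->6, L=3; F->plug->F->R->A->L->A->refl->F->L'->B->R'->E->plug->E
Char 4 ('F'): step: R->7, L=3; F->plug->F->R->B->L->F->refl->A->L'->A->R'->D->plug->D
Char 5 ('A'): step: R->0, L->4 (L advanced); A->plug->A->R->D->L->A->refl->F->L'->E->R'->H->plug->H
Char 6 ('H'): step: R->1, L=4; H->plug->H->R->C->L->G->refl->D->L'->B->R'->E->plug->E
Char 7 ('D'): step: R->2, L=4; D->plug->D->R->A->L->E->refl->H->L'->H->R'->E->plug->E
Char 8 ('C'): step: R->3, L=4; C->plug->C->R->H->L->H->refl->E->L'->A->R'->F->plug->F

F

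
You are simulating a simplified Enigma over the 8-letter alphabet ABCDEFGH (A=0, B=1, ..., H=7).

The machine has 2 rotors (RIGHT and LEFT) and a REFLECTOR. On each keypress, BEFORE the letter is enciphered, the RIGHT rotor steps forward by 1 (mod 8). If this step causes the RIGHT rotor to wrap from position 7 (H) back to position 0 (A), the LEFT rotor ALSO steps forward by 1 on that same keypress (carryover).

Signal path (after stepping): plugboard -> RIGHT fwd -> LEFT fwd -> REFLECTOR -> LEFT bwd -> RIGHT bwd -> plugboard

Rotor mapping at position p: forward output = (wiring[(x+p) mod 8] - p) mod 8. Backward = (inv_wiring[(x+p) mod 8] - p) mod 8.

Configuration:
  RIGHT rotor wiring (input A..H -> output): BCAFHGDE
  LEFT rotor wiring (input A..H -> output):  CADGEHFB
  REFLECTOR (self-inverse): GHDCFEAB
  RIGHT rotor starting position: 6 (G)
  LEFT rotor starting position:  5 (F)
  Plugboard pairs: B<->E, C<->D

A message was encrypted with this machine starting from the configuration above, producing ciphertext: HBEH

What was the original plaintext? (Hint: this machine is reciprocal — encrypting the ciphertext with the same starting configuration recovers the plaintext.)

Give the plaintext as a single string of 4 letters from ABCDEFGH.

Answer: FDHG

Derivation:
Char 1 ('H'): step: R->7, L=5; H->plug->H->R->E->L->D->refl->C->L'->A->R'->F->plug->F
Char 2 ('B'): step: R->0, L->6 (L advanced); B->plug->E->R->H->L->B->refl->H->L'->A->R'->C->plug->D
Char 3 ('E'): step: R->1, L=6; E->plug->B->R->H->L->B->refl->H->L'->A->R'->H->plug->H
Char 4 ('H'): step: R->2, L=6; H->plug->H->R->A->L->H->refl->B->L'->H->R'->G->plug->G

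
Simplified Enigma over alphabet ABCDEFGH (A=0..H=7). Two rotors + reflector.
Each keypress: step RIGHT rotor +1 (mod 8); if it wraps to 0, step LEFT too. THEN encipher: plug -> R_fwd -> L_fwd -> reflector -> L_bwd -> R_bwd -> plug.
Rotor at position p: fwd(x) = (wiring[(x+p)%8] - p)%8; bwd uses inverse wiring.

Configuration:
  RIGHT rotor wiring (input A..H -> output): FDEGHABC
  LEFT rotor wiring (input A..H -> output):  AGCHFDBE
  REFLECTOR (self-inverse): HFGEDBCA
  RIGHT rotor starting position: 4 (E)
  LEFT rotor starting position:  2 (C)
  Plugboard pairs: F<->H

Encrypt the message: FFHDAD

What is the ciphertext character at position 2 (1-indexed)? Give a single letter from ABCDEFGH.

Char 1 ('F'): step: R->5, L=2; F->plug->H->R->C->L->D->refl->E->L'->H->R'->F->plug->H
Char 2 ('F'): step: R->6, L=2; F->plug->H->R->C->L->D->refl->E->L'->H->R'->C->plug->C

C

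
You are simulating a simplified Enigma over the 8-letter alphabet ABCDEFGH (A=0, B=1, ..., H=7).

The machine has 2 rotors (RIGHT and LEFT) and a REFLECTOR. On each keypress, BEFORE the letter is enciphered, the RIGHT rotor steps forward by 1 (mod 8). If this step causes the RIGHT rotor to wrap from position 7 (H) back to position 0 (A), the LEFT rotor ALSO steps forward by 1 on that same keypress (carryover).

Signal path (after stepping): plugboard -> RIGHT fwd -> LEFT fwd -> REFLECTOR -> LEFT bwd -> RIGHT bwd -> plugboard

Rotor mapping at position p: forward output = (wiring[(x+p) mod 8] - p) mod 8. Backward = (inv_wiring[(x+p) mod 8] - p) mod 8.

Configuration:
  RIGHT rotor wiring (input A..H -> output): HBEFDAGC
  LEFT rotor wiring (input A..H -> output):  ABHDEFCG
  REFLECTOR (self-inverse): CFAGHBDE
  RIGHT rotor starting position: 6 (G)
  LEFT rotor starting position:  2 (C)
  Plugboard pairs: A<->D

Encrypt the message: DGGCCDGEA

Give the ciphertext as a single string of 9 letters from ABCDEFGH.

Char 1 ('D'): step: R->7, L=2; D->plug->A->R->D->L->D->refl->G->L'->G->R'->E->plug->E
Char 2 ('G'): step: R->0, L->3 (L advanced); G->plug->G->R->G->L->G->refl->D->L'->E->R'->C->plug->C
Char 3 ('G'): step: R->1, L=3; G->plug->G->R->B->L->B->refl->F->L'->F->R'->F->plug->F
Char 4 ('C'): step: R->2, L=3; C->plug->C->R->B->L->B->refl->F->L'->F->R'->G->plug->G
Char 5 ('C'): step: R->3, L=3; C->plug->C->R->F->L->F->refl->B->L'->B->R'->H->plug->H
Char 6 ('D'): step: R->4, L=3; D->plug->A->R->H->L->E->refl->H->L'->D->R'->E->plug->E
Char 7 ('G'): step: R->5, L=3; G->plug->G->R->A->L->A->refl->C->L'->C->R'->D->plug->A
Char 8 ('E'): step: R->6, L=3; E->plug->E->R->G->L->G->refl->D->L'->E->R'->B->plug->B
Char 9 ('A'): step: R->7, L=3; A->plug->D->R->F->L->F->refl->B->L'->B->R'->G->plug->G

Answer: ECFGHEABG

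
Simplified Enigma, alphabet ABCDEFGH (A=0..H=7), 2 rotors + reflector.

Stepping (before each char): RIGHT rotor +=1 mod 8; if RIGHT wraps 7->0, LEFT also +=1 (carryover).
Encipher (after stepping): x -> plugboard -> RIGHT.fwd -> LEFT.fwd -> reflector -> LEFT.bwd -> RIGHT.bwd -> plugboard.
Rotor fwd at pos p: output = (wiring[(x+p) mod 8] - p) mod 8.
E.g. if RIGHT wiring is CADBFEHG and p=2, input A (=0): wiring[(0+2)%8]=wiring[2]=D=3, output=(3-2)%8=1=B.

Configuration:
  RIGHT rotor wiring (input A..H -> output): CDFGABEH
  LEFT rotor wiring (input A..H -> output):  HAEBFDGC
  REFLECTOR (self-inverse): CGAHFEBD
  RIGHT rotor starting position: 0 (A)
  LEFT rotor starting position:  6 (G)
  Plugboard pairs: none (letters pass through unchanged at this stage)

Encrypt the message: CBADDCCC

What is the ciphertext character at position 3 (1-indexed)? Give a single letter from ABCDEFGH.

Char 1 ('C'): step: R->1, L=6; C->plug->C->R->F->L->D->refl->H->L'->G->R'->G->plug->G
Char 2 ('B'): step: R->2, L=6; B->plug->B->R->E->L->G->refl->B->L'->C->R'->E->plug->E
Char 3 ('A'): step: R->3, L=6; A->plug->A->R->D->L->C->refl->A->L'->A->R'->G->plug->G

G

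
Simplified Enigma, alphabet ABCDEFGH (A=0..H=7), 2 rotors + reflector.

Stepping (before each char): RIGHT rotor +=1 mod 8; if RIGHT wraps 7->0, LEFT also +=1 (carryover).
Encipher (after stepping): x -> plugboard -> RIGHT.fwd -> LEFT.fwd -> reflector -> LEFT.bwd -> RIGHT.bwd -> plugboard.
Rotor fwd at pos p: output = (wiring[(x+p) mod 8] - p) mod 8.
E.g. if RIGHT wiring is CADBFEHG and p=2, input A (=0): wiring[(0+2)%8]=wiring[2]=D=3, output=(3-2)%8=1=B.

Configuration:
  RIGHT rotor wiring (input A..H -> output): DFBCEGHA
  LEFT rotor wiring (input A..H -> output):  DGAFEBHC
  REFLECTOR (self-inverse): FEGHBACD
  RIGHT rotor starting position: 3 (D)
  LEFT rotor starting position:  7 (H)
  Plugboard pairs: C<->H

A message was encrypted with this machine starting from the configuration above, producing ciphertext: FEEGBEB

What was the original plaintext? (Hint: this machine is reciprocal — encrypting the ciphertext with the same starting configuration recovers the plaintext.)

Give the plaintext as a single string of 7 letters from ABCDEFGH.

Answer: HBAFEAF

Derivation:
Char 1 ('F'): step: R->4, L=7; F->plug->F->R->B->L->E->refl->B->L'->D->R'->C->plug->H
Char 2 ('E'): step: R->5, L=7; E->plug->E->R->A->L->D->refl->H->L'->C->R'->B->plug->B
Char 3 ('E'): step: R->6, L=7; E->plug->E->R->D->L->B->refl->E->L'->B->R'->A->plug->A
Char 4 ('G'): step: R->7, L=7; G->plug->G->R->H->L->A->refl->F->L'->F->R'->F->plug->F
Char 5 ('B'): step: R->0, L->0 (L advanced); B->plug->B->R->F->L->B->refl->E->L'->E->R'->E->plug->E
Char 6 ('E'): step: R->1, L=0; E->plug->E->R->F->L->B->refl->E->L'->E->R'->A->plug->A
Char 7 ('B'): step: R->2, L=0; B->plug->B->R->A->L->D->refl->H->L'->G->R'->F->plug->F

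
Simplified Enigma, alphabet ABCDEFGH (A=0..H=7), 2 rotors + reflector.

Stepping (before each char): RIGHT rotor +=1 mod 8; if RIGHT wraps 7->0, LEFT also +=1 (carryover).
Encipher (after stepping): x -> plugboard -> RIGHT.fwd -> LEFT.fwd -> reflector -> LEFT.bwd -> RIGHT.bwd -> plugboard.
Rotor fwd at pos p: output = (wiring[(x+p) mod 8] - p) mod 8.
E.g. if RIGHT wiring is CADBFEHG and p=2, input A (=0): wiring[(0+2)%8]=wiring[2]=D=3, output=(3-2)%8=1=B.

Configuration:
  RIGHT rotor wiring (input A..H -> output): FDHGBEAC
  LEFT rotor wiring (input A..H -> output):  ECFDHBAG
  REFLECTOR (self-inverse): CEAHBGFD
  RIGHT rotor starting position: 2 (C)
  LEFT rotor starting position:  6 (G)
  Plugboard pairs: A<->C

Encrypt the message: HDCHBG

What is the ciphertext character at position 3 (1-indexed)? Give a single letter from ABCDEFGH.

Char 1 ('H'): step: R->3, L=6; H->plug->H->R->E->L->H->refl->D->L'->H->R'->E->plug->E
Char 2 ('D'): step: R->4, L=6; D->plug->D->R->G->L->B->refl->E->L'->D->R'->G->plug->G
Char 3 ('C'): step: R->5, L=6; C->plug->A->R->H->L->D->refl->H->L'->E->R'->H->plug->H

H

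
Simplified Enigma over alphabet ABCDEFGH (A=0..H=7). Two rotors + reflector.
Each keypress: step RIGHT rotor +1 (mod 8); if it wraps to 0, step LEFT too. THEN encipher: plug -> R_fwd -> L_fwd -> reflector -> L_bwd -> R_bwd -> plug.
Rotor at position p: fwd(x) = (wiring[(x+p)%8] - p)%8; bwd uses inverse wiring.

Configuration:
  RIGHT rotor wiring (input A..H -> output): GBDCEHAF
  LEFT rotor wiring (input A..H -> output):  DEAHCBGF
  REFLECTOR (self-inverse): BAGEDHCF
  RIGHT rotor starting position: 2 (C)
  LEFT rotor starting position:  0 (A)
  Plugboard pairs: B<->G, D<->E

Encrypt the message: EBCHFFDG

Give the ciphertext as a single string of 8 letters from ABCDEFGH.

Answer: DGECCEAD

Derivation:
Char 1 ('E'): step: R->3, L=0; E->plug->D->R->F->L->B->refl->A->L'->C->R'->E->plug->D
Char 2 ('B'): step: R->4, L=0; B->plug->G->R->H->L->F->refl->H->L'->D->R'->B->plug->G
Char 3 ('C'): step: R->5, L=0; C->plug->C->R->A->L->D->refl->E->L'->B->R'->D->plug->E
Char 4 ('H'): step: R->6, L=0; H->plug->H->R->B->L->E->refl->D->L'->A->R'->C->plug->C
Char 5 ('F'): step: R->7, L=0; F->plug->F->R->F->L->B->refl->A->L'->C->R'->C->plug->C
Char 6 ('F'): step: R->0, L->1 (L advanced); F->plug->F->R->H->L->C->refl->G->L'->C->R'->D->plug->E
Char 7 ('D'): step: R->1, L=1; D->plug->E->R->G->L->E->refl->D->L'->A->R'->A->plug->A
Char 8 ('G'): step: R->2, L=1; G->plug->B->R->A->L->D->refl->E->L'->G->R'->E->plug->D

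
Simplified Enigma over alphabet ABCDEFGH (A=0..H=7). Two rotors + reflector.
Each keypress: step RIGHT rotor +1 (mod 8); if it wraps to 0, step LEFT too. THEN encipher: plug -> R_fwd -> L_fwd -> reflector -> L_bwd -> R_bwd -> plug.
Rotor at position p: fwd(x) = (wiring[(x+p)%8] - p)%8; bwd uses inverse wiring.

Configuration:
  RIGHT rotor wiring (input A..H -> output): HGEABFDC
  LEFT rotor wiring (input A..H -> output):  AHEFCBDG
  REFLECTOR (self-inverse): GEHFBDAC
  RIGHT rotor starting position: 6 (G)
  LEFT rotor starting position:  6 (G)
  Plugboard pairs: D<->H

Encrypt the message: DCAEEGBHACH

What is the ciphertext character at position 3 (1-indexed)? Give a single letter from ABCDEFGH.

Char 1 ('D'): step: R->7, L=6; D->plug->H->R->E->L->G->refl->A->L'->B->R'->E->plug->E
Char 2 ('C'): step: R->0, L->7 (L advanced); C->plug->C->R->E->L->G->refl->A->L'->C->R'->H->plug->D
Char 3 ('A'): step: R->1, L=7; A->plug->A->R->F->L->D->refl->F->L'->D->R'->B->plug->B

B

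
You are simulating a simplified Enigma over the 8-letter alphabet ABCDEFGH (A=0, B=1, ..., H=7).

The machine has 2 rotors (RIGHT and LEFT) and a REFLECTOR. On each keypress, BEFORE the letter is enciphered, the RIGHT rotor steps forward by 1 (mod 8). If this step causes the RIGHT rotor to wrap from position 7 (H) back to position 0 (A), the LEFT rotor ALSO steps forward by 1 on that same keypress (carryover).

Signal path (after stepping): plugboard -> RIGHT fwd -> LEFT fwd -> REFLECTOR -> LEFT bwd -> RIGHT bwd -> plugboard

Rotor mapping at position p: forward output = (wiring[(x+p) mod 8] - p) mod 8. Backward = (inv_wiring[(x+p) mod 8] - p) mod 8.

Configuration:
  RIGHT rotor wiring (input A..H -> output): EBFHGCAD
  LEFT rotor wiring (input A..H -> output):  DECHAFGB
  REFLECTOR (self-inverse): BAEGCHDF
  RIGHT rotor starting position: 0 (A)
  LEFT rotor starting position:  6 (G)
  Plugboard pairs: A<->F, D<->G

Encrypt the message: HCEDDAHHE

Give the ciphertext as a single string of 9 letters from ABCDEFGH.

Answer: EEGHGGDEF

Derivation:
Char 1 ('H'): step: R->1, L=6; H->plug->H->R->D->L->G->refl->D->L'->B->R'->E->plug->E
Char 2 ('C'): step: R->2, L=6; C->plug->C->R->E->L->E->refl->C->L'->G->R'->E->plug->E
Char 3 ('E'): step: R->3, L=6; E->plug->E->R->A->L->A->refl->B->L'->F->R'->D->plug->G
Char 4 ('D'): step: R->4, L=6; D->plug->G->R->B->L->D->refl->G->L'->D->R'->H->plug->H
Char 5 ('D'): step: R->5, L=6; D->plug->G->R->C->L->F->refl->H->L'->H->R'->D->plug->G
Char 6 ('A'): step: R->6, L=6; A->plug->F->R->B->L->D->refl->G->L'->D->R'->D->plug->G
Char 7 ('H'): step: R->7, L=6; H->plug->H->R->B->L->D->refl->G->L'->D->R'->G->plug->D
Char 8 ('H'): step: R->0, L->7 (L advanced); H->plug->H->R->D->L->D->refl->G->L'->G->R'->E->plug->E
Char 9 ('E'): step: R->1, L=7; E->plug->E->R->B->L->E->refl->C->L'->A->R'->A->plug->F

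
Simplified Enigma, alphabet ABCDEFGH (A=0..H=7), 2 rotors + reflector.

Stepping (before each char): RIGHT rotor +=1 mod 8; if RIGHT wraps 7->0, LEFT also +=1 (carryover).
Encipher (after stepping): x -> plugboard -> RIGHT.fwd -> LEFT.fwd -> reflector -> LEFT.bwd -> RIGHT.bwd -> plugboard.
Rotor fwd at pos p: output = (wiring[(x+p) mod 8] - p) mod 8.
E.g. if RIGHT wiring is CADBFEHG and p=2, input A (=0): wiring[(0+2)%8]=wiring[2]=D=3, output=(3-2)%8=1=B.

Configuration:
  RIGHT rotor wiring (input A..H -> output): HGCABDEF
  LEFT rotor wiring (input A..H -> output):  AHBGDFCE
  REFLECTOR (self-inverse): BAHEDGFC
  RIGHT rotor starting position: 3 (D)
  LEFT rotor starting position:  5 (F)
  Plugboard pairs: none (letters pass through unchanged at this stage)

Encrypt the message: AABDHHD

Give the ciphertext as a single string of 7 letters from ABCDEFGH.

Answer: ECCHFBB

Derivation:
Char 1 ('A'): step: R->4, L=5; A->plug->A->R->F->L->E->refl->D->L'->D->R'->E->plug->E
Char 2 ('A'): step: R->5, L=5; A->plug->A->R->G->L->B->refl->A->L'->A->R'->C->plug->C
Char 3 ('B'): step: R->6, L=5; B->plug->B->R->H->L->G->refl->F->L'->B->R'->C->plug->C
Char 4 ('D'): step: R->7, L=5; D->plug->D->R->D->L->D->refl->E->L'->F->R'->H->plug->H
Char 5 ('H'): step: R->0, L->6 (L advanced); H->plug->H->R->F->L->A->refl->B->L'->D->R'->F->plug->F
Char 6 ('H'): step: R->1, L=6; H->plug->H->R->G->L->F->refl->G->L'->B->R'->B->plug->B
Char 7 ('D'): step: R->2, L=6; D->plug->D->R->B->L->G->refl->F->L'->G->R'->B->plug->B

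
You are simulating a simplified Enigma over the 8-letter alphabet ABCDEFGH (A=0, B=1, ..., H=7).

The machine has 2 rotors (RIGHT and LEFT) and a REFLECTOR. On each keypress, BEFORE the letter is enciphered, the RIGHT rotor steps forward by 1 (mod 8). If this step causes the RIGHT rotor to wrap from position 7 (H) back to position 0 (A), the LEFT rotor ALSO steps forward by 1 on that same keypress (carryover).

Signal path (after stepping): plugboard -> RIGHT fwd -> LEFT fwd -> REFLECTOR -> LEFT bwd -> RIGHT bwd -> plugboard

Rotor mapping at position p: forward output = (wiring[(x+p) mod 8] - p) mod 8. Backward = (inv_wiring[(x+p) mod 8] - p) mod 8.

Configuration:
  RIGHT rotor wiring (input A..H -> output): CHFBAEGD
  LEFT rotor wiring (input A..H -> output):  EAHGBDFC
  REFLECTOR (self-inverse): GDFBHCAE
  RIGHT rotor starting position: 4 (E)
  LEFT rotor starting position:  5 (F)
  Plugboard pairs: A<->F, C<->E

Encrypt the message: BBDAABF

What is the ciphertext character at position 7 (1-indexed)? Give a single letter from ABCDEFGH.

Char 1 ('B'): step: R->5, L=5; B->plug->B->R->B->L->A->refl->G->L'->A->R'->F->plug->A
Char 2 ('B'): step: R->6, L=5; B->plug->B->R->F->L->C->refl->F->L'->C->R'->G->plug->G
Char 3 ('D'): step: R->7, L=5; D->plug->D->R->G->L->B->refl->D->L'->E->R'->A->plug->F
Char 4 ('A'): step: R->0, L->6 (L advanced); A->plug->F->R->E->L->B->refl->D->L'->G->R'->G->plug->G
Char 5 ('A'): step: R->1, L=6; A->plug->F->R->F->L->A->refl->G->L'->C->R'->G->plug->G
Char 6 ('B'): step: R->2, L=6; B->plug->B->R->H->L->F->refl->C->L'->D->R'->A->plug->F
Char 7 ('F'): step: R->3, L=6; F->plug->A->R->G->L->D->refl->B->L'->E->R'->G->plug->G

G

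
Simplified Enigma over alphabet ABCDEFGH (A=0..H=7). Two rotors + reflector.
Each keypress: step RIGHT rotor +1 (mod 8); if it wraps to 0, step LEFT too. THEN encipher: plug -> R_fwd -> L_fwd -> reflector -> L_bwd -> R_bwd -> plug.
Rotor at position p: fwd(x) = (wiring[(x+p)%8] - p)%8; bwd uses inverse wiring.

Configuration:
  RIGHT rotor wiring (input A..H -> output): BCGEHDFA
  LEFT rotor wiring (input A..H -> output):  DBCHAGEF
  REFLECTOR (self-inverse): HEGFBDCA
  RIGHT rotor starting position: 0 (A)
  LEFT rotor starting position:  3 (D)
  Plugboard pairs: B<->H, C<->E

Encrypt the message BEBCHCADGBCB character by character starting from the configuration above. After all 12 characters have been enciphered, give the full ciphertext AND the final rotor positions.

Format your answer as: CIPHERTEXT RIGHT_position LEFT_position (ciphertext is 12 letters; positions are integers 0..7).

Char 1 ('B'): step: R->1, L=3; B->plug->H->R->A->L->E->refl->B->L'->D->R'->C->plug->E
Char 2 ('E'): step: R->2, L=3; E->plug->C->R->F->L->A->refl->H->L'->H->R'->G->plug->G
Char 3 ('B'): step: R->3, L=3; B->plug->H->R->D->L->B->refl->E->L'->A->R'->C->plug->E
Char 4 ('C'): step: R->4, L=3; C->plug->E->R->F->L->A->refl->H->L'->H->R'->B->plug->H
Char 5 ('H'): step: R->5, L=3; H->plug->B->R->A->L->E->refl->B->L'->D->R'->C->plug->E
Char 6 ('C'): step: R->6, L=3; C->plug->E->R->A->L->E->refl->B->L'->D->R'->C->plug->E
Char 7 ('A'): step: R->7, L=3; A->plug->A->R->B->L->F->refl->D->L'->C->R'->B->plug->H
Char 8 ('D'): step: R->0, L->4 (L advanced); D->plug->D->R->E->L->H->refl->A->L'->C->R'->B->plug->H
Char 9 ('G'): step: R->1, L=4; G->plug->G->R->H->L->D->refl->F->L'->F->R'->B->plug->H
Char 10 ('B'): step: R->2, L=4; B->plug->H->R->A->L->E->refl->B->L'->D->R'->E->plug->C
Char 11 ('C'): step: R->3, L=4; C->plug->E->R->F->L->F->refl->D->L'->H->R'->G->plug->G
Char 12 ('B'): step: R->4, L=4; B->plug->H->R->A->L->E->refl->B->L'->D->R'->A->plug->A
Final: ciphertext=EGEHEEHHHCGA, RIGHT=4, LEFT=4

Answer: EGEHEEHHHCGA 4 4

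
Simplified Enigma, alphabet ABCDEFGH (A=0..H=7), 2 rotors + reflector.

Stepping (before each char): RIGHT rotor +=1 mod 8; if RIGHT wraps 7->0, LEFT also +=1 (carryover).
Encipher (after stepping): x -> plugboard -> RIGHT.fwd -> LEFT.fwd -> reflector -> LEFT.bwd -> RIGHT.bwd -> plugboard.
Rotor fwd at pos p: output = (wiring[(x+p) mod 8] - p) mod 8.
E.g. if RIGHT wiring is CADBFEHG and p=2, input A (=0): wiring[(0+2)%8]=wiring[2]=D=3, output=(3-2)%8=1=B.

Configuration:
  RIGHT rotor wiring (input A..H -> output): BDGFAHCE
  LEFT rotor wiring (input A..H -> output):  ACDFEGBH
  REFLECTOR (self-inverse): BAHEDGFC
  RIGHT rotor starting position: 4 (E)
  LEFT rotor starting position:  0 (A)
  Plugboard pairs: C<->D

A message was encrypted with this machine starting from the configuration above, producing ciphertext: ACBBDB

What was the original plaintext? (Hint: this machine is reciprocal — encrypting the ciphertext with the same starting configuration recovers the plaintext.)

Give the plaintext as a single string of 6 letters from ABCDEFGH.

Char 1 ('A'): step: R->5, L=0; A->plug->A->R->C->L->D->refl->E->L'->E->R'->D->plug->C
Char 2 ('C'): step: R->6, L=0; C->plug->D->R->F->L->G->refl->F->L'->D->R'->C->plug->D
Char 3 ('B'): step: R->7, L=0; B->plug->B->R->C->L->D->refl->E->L'->E->R'->C->plug->D
Char 4 ('B'): step: R->0, L->1 (L advanced); B->plug->B->R->D->L->D->refl->E->L'->C->R'->G->plug->G
Char 5 ('D'): step: R->1, L=1; D->plug->C->R->E->L->F->refl->G->L'->G->R'->E->plug->E
Char 6 ('B'): step: R->2, L=1; B->plug->B->R->D->L->D->refl->E->L'->C->R'->F->plug->F

Answer: CDDGEF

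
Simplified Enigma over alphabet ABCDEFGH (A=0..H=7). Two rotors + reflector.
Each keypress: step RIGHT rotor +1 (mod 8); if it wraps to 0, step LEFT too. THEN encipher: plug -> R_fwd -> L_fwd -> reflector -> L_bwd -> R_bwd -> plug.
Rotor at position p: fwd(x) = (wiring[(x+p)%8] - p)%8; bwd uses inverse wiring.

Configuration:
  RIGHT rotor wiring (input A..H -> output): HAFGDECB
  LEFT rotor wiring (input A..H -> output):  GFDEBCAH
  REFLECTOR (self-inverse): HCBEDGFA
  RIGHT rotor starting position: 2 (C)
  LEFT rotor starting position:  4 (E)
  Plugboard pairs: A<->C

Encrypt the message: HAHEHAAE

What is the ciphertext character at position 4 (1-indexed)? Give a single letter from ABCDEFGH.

Char 1 ('H'): step: R->3, L=4; H->plug->H->R->C->L->E->refl->D->L'->D->R'->A->plug->C
Char 2 ('A'): step: R->4, L=4; A->plug->C->R->G->L->H->refl->A->L'->H->R'->A->plug->C
Char 3 ('H'): step: R->5, L=4; H->plug->H->R->G->L->H->refl->A->L'->H->R'->A->plug->C
Char 4 ('E'): step: R->6, L=4; E->plug->E->R->H->L->A->refl->H->L'->G->R'->H->plug->H

H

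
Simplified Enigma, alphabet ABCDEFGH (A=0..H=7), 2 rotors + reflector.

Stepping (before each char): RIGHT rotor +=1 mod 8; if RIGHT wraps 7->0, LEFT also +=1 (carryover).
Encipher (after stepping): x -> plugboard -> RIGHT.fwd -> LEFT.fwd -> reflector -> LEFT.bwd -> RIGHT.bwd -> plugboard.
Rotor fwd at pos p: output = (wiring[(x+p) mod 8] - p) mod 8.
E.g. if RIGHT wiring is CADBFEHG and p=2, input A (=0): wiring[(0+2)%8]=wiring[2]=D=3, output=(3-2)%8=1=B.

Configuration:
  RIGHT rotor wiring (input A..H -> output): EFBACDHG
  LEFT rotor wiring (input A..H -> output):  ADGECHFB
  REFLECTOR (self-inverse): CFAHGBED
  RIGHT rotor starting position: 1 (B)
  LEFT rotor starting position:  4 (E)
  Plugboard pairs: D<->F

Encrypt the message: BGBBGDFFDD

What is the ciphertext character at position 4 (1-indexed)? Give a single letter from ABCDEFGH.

Char 1 ('B'): step: R->2, L=4; B->plug->B->R->G->L->C->refl->A->L'->H->R'->A->plug->A
Char 2 ('G'): step: R->3, L=4; G->plug->G->R->C->L->B->refl->F->L'->D->R'->E->plug->E
Char 3 ('B'): step: R->4, L=4; B->plug->B->R->H->L->A->refl->C->L'->G->R'->A->plug->A
Char 4 ('B'): step: R->5, L=4; B->plug->B->R->C->L->B->refl->F->L'->D->R'->G->plug->G

G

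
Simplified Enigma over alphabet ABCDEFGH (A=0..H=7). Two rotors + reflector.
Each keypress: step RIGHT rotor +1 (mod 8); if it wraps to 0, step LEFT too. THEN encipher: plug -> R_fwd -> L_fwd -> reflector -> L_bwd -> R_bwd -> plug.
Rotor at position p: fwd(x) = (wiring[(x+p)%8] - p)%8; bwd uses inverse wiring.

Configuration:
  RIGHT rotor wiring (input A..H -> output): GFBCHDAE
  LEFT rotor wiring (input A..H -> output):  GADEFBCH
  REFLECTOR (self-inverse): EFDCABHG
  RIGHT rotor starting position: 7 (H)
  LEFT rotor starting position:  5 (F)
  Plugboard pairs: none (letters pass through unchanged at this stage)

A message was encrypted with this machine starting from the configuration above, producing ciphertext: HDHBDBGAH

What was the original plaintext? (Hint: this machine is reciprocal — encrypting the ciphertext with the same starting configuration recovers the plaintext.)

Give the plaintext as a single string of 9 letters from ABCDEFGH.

Char 1 ('H'): step: R->0, L->6 (L advanced); H->plug->H->R->E->L->F->refl->B->L'->B->R'->C->plug->C
Char 2 ('D'): step: R->1, L=6; D->plug->D->R->G->L->H->refl->G->L'->F->R'->H->plug->H
Char 3 ('H'): step: R->2, L=6; H->plug->H->R->D->L->C->refl->D->L'->H->R'->A->plug->A
Char 4 ('B'): step: R->3, L=6; B->plug->B->R->E->L->F->refl->B->L'->B->R'->E->plug->E
Char 5 ('D'): step: R->4, L=6; D->plug->D->R->A->L->E->refl->A->L'->C->R'->E->plug->E
Char 6 ('B'): step: R->5, L=6; B->plug->B->R->D->L->C->refl->D->L'->H->R'->C->plug->C
Char 7 ('G'): step: R->6, L=6; G->plug->G->R->B->L->B->refl->F->L'->E->R'->F->plug->F
Char 8 ('A'): step: R->7, L=6; A->plug->A->R->F->L->G->refl->H->L'->G->R'->C->plug->C
Char 9 ('H'): step: R->0, L->7 (L advanced); H->plug->H->R->E->L->F->refl->B->L'->C->R'->D->plug->D

Answer: CHAEECFCD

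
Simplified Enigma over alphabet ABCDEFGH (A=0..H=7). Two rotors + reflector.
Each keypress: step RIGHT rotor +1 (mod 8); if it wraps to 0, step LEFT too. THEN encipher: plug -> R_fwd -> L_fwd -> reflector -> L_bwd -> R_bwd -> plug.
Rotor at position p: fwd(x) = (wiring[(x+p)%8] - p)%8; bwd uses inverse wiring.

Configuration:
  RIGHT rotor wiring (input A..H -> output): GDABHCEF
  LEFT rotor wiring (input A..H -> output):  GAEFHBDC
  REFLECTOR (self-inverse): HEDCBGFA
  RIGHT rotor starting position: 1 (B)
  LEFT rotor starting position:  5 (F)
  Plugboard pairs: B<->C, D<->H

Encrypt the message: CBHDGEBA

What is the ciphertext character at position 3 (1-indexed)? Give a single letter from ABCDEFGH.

Char 1 ('C'): step: R->2, L=5; C->plug->B->R->H->L->C->refl->D->L'->E->R'->G->plug->G
Char 2 ('B'): step: R->3, L=5; B->plug->C->R->H->L->C->refl->D->L'->E->R'->B->plug->C
Char 3 ('H'): step: R->4, L=5; H->plug->D->R->B->L->G->refl->F->L'->C->R'->E->plug->E

E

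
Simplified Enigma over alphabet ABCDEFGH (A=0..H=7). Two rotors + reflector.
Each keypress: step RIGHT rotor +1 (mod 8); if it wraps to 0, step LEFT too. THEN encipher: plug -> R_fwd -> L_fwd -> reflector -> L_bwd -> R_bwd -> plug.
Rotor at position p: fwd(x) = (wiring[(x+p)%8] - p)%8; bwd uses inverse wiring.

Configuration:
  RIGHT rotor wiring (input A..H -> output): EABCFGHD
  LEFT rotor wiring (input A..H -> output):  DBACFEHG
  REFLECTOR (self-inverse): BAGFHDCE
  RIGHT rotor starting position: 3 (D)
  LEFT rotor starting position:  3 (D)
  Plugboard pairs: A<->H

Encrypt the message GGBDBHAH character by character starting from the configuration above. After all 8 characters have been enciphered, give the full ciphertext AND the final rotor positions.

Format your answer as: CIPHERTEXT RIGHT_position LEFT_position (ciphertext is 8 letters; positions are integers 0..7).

Answer: BBDBCADC 3 4

Derivation:
Char 1 ('G'): step: R->4, L=3; G->plug->G->R->F->L->A->refl->B->L'->C->R'->B->plug->B
Char 2 ('G'): step: R->5, L=3; G->plug->G->R->F->L->A->refl->B->L'->C->R'->B->plug->B
Char 3 ('B'): step: R->6, L=3; B->plug->B->R->F->L->A->refl->B->L'->C->R'->D->plug->D
Char 4 ('D'): step: R->7, L=3; D->plug->D->R->C->L->B->refl->A->L'->F->R'->B->plug->B
Char 5 ('B'): step: R->0, L->4 (L advanced); B->plug->B->R->A->L->B->refl->A->L'->B->R'->C->plug->C
Char 6 ('H'): step: R->1, L=4; H->plug->A->R->H->L->G->refl->C->L'->D->R'->H->plug->A
Char 7 ('A'): step: R->2, L=4; A->plug->H->R->G->L->E->refl->H->L'->E->R'->D->plug->D
Char 8 ('H'): step: R->3, L=4; H->plug->A->R->H->L->G->refl->C->L'->D->R'->C->plug->C
Final: ciphertext=BBDBCADC, RIGHT=3, LEFT=4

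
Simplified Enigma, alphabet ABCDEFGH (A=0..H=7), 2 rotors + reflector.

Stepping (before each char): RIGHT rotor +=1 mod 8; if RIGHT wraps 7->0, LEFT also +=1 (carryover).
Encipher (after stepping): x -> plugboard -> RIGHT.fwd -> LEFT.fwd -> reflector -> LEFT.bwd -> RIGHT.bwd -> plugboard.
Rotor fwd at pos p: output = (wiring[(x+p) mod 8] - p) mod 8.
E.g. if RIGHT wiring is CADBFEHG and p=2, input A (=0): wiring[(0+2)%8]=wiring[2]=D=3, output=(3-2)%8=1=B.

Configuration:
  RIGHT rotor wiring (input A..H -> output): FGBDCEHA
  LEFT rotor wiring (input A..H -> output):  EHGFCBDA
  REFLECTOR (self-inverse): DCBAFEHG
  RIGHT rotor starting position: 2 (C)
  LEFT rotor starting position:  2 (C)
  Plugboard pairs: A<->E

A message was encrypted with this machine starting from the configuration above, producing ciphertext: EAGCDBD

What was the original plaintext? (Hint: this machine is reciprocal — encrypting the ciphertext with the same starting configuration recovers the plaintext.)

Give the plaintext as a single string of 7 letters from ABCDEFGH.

Char 1 ('E'): step: R->3, L=2; E->plug->A->R->A->L->E->refl->F->L'->H->R'->B->plug->B
Char 2 ('A'): step: R->4, L=2; A->plug->E->R->B->L->D->refl->A->L'->C->R'->F->plug->F
Char 3 ('G'): step: R->5, L=2; G->plug->G->R->G->L->C->refl->B->L'->E->R'->F->plug->F
Char 4 ('C'): step: R->6, L=2; C->plug->C->R->H->L->F->refl->E->L'->A->R'->D->plug->D
Char 5 ('D'): step: R->7, L=2; D->plug->D->R->C->L->A->refl->D->L'->B->R'->A->plug->E
Char 6 ('B'): step: R->0, L->3 (L advanced); B->plug->B->R->G->L->E->refl->F->L'->E->R'->F->plug->F
Char 7 ('D'): step: R->1, L=3; D->plug->D->R->B->L->H->refl->G->L'->C->R'->C->plug->C

Answer: BFFDEFC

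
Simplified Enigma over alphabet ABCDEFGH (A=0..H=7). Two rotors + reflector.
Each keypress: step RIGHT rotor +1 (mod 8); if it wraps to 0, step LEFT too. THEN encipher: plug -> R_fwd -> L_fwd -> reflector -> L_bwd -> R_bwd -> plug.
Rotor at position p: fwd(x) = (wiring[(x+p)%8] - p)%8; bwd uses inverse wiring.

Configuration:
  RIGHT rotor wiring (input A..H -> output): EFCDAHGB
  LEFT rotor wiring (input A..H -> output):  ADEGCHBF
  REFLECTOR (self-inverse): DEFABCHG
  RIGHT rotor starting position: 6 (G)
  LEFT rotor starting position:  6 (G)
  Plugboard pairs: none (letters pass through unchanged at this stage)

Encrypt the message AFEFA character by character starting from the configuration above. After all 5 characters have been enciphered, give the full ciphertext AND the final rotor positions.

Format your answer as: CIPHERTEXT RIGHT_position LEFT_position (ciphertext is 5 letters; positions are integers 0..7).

Char 1 ('A'): step: R->7, L=6; A->plug->A->R->C->L->C->refl->F->L'->D->R'->D->plug->D
Char 2 ('F'): step: R->0, L->7 (L advanced); F->plug->F->R->H->L->C->refl->F->L'->D->R'->D->plug->D
Char 3 ('E'): step: R->1, L=7; E->plug->E->R->G->L->A->refl->D->L'->F->R'->F->plug->F
Char 4 ('F'): step: R->2, L=7; F->plug->F->R->H->L->C->refl->F->L'->D->R'->H->plug->H
Char 5 ('A'): step: R->3, L=7; A->plug->A->R->A->L->G->refl->H->L'->E->R'->C->plug->C
Final: ciphertext=DDFHC, RIGHT=3, LEFT=7

Answer: DDFHC 3 7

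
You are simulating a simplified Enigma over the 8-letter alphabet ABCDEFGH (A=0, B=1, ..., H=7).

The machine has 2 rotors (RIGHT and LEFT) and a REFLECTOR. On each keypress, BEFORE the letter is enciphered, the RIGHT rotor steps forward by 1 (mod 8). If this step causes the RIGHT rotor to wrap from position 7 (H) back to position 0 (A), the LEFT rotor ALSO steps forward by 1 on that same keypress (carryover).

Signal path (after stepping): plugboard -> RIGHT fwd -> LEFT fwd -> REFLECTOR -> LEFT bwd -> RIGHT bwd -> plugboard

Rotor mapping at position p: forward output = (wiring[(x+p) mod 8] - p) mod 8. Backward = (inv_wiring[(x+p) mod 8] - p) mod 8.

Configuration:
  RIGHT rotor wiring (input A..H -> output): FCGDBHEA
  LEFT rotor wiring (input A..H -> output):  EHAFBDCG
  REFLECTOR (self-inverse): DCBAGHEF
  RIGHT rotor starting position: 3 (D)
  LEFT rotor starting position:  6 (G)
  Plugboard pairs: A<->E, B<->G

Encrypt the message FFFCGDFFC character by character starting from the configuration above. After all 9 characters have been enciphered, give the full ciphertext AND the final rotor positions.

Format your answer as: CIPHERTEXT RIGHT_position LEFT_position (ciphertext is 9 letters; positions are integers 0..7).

Answer: ABCAFEEBA 4 7

Derivation:
Char 1 ('F'): step: R->4, L=6; F->plug->F->R->G->L->D->refl->A->L'->B->R'->E->plug->A
Char 2 ('F'): step: R->5, L=6; F->plug->F->R->B->L->A->refl->D->L'->G->R'->G->plug->B
Char 3 ('F'): step: R->6, L=6; F->plug->F->R->F->L->H->refl->F->L'->H->R'->C->plug->C
Char 4 ('C'): step: R->7, L=6; C->plug->C->R->D->L->B->refl->C->L'->E->R'->E->plug->A
Char 5 ('G'): step: R->0, L->7 (L advanced); G->plug->B->R->C->L->A->refl->D->L'->H->R'->F->plug->F
Char 6 ('D'): step: R->1, L=7; D->plug->D->R->A->L->H->refl->F->L'->B->R'->A->plug->E
Char 7 ('F'): step: R->2, L=7; F->plug->F->R->G->L->E->refl->G->L'->E->R'->A->plug->E
Char 8 ('F'): step: R->3, L=7; F->plug->F->R->C->L->A->refl->D->L'->H->R'->G->plug->B
Char 9 ('C'): step: R->4, L=7; C->plug->C->R->A->L->H->refl->F->L'->B->R'->E->plug->A
Final: ciphertext=ABCAFEEBA, RIGHT=4, LEFT=7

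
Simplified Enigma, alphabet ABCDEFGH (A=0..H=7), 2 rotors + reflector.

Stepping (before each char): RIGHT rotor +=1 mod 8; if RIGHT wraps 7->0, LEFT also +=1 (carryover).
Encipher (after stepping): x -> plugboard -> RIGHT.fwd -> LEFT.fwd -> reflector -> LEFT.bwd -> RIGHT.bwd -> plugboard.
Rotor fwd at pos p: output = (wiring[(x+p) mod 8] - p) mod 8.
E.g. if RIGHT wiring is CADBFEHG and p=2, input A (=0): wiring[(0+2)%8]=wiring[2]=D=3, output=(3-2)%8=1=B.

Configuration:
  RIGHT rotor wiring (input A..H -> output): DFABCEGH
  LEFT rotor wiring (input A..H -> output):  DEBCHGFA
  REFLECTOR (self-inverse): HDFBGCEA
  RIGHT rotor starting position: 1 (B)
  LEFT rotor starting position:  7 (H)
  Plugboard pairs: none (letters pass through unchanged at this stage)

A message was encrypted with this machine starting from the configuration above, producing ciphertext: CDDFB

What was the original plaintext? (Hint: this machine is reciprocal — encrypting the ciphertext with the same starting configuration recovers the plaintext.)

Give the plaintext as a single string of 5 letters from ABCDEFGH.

Char 1 ('C'): step: R->2, L=7; C->plug->C->R->A->L->B->refl->D->L'->E->R'->E->plug->E
Char 2 ('D'): step: R->3, L=7; D->plug->D->R->D->L->C->refl->F->L'->C->R'->G->plug->G
Char 3 ('D'): step: R->4, L=7; D->plug->D->R->D->L->C->refl->F->L'->C->R'->C->plug->C
Char 4 ('F'): step: R->5, L=7; F->plug->F->R->D->L->C->refl->F->L'->C->R'->C->plug->C
Char 5 ('B'): step: R->6, L=7; B->plug->B->R->B->L->E->refl->G->L'->H->R'->D->plug->D

Answer: EGCCD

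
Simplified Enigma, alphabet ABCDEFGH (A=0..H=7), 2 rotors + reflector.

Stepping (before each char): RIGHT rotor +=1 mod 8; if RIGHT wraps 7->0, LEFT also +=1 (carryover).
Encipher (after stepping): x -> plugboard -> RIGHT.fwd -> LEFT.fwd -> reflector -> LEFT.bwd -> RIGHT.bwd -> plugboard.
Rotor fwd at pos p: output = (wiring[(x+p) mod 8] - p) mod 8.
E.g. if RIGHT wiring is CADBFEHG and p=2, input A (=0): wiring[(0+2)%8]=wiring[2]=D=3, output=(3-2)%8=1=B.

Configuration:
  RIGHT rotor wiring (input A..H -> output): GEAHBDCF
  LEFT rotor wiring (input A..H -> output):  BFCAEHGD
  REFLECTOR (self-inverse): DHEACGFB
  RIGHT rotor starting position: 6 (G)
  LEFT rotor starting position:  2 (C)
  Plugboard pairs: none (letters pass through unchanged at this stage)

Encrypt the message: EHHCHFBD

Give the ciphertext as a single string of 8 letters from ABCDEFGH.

Answer: BCDDCACE

Derivation:
Char 1 ('E'): step: R->7, L=2; E->plug->E->R->A->L->A->refl->D->L'->H->R'->B->plug->B
Char 2 ('H'): step: R->0, L->3 (L advanced); H->plug->H->R->F->L->G->refl->F->L'->A->R'->C->plug->C
Char 3 ('H'): step: R->1, L=3; H->plug->H->R->F->L->G->refl->F->L'->A->R'->D->plug->D
Char 4 ('C'): step: R->2, L=3; C->plug->C->R->H->L->H->refl->B->L'->B->R'->D->plug->D
Char 5 ('H'): step: R->3, L=3; H->plug->H->R->F->L->G->refl->F->L'->A->R'->C->plug->C
Char 6 ('F'): step: R->4, L=3; F->plug->F->R->A->L->F->refl->G->L'->F->R'->A->plug->A
Char 7 ('B'): step: R->5, L=3; B->plug->B->R->F->L->G->refl->F->L'->A->R'->C->plug->C
Char 8 ('D'): step: R->6, L=3; D->plug->D->R->G->L->C->refl->E->L'->C->R'->E->plug->E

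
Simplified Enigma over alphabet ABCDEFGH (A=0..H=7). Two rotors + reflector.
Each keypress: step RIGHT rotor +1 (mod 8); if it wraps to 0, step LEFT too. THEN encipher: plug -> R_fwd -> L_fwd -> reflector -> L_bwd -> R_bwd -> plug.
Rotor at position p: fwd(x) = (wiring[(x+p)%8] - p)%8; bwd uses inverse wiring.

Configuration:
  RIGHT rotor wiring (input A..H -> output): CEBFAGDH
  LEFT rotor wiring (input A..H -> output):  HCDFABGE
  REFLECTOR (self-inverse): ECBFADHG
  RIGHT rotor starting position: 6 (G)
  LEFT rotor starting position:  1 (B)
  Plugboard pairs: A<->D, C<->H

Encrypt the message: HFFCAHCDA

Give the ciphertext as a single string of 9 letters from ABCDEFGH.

Char 1 ('H'): step: R->7, L=1; H->plug->C->R->F->L->F->refl->D->L'->G->R'->E->plug->E
Char 2 ('F'): step: R->0, L->2 (L advanced); F->plug->F->R->G->L->F->refl->D->L'->B->R'->C->plug->H
Char 3 ('F'): step: R->1, L=2; F->plug->F->R->C->L->G->refl->H->L'->D->R'->A->plug->D
Char 4 ('C'): step: R->2, L=2; C->plug->H->R->C->L->G->refl->H->L'->D->R'->B->plug->B
Char 5 ('A'): step: R->3, L=2; A->plug->D->R->A->L->B->refl->C->L'->F->R'->B->plug->B
Char 6 ('H'): step: R->4, L=2; H->plug->C->R->H->L->A->refl->E->L'->E->R'->A->plug->D
Char 7 ('C'): step: R->5, L=2; C->plug->H->R->D->L->H->refl->G->L'->C->R'->C->plug->H
Char 8 ('D'): step: R->6, L=2; D->plug->A->R->F->L->C->refl->B->L'->A->R'->H->plug->C
Char 9 ('A'): step: R->7, L=2; A->plug->D->R->C->L->G->refl->H->L'->D->R'->B->plug->B

Answer: EHDBBDHCB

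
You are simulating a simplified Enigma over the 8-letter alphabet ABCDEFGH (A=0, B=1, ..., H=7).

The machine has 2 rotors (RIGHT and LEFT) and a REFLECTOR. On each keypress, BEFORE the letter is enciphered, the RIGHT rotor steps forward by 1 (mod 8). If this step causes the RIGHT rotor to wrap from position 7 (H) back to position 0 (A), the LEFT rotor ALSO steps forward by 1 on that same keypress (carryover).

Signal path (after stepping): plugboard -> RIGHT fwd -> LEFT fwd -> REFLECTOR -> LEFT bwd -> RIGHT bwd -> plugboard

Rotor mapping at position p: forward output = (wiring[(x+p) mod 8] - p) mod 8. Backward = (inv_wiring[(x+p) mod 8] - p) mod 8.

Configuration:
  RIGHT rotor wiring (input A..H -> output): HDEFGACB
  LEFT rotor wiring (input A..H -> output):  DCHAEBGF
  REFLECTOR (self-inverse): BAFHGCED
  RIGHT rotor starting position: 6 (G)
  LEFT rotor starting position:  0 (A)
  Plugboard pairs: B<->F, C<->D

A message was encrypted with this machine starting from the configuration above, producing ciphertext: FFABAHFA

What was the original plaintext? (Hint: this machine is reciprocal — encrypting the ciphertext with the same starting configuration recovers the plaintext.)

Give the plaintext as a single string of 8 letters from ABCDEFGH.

Char 1 ('F'): step: R->7, L=0; F->plug->B->R->A->L->D->refl->H->L'->C->R'->A->plug->A
Char 2 ('F'): step: R->0, L->1 (L advanced); F->plug->B->R->D->L->D->refl->H->L'->C->R'->G->plug->G
Char 3 ('A'): step: R->1, L=1; A->plug->A->R->C->L->H->refl->D->L'->D->R'->B->plug->F
Char 4 ('B'): step: R->2, L=1; B->plug->F->R->H->L->C->refl->F->L'->F->R'->G->plug->G
Char 5 ('A'): step: R->3, L=1; A->plug->A->R->C->L->H->refl->D->L'->D->R'->B->plug->F
Char 6 ('H'): step: R->4, L=1; H->plug->H->R->B->L->G->refl->E->L'->G->R'->C->plug->D
Char 7 ('F'): step: R->5, L=1; F->plug->B->R->F->L->F->refl->C->L'->H->R'->F->plug->B
Char 8 ('A'): step: R->6, L=1; A->plug->A->R->E->L->A->refl->B->L'->A->R'->G->plug->G

Answer: AGFGFDBG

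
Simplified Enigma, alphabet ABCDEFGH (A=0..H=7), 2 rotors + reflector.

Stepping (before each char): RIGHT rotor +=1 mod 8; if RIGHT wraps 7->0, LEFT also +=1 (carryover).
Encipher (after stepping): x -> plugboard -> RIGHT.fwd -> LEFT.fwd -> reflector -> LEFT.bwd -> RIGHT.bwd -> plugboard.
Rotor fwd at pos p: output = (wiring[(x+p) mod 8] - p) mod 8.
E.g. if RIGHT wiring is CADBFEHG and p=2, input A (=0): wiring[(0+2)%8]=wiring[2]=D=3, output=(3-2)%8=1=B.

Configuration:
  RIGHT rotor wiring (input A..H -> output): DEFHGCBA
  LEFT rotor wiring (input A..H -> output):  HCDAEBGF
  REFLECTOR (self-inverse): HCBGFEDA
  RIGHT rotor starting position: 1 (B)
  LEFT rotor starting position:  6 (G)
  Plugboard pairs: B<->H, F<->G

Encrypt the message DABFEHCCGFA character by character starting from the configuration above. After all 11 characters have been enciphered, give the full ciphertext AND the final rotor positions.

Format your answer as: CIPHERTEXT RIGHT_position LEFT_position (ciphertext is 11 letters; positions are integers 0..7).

Char 1 ('D'): step: R->2, L=6; D->plug->D->R->A->L->A->refl->H->L'->B->R'->G->plug->F
Char 2 ('A'): step: R->3, L=6; A->plug->A->R->E->L->F->refl->E->L'->D->R'->B->plug->H
Char 3 ('B'): step: R->4, L=6; B->plug->H->R->D->L->E->refl->F->L'->E->R'->D->plug->D
Char 4 ('F'): step: R->5, L=6; F->plug->G->R->C->L->B->refl->C->L'->F->R'->A->plug->A
Char 5 ('E'): step: R->6, L=6; E->plug->E->R->H->L->D->refl->G->L'->G->R'->D->plug->D
Char 6 ('H'): step: R->7, L=6; H->plug->B->R->E->L->F->refl->E->L'->D->R'->G->plug->F
Char 7 ('C'): step: R->0, L->7 (L advanced); C->plug->C->R->F->L->F->refl->E->L'->D->R'->A->plug->A
Char 8 ('C'): step: R->1, L=7; C->plug->C->R->G->L->C->refl->B->L'->E->R'->B->plug->H
Char 9 ('G'): step: R->2, L=7; G->plug->F->R->G->L->C->refl->B->L'->E->R'->C->plug->C
Char 10 ('F'): step: R->3, L=7; F->plug->G->R->B->L->A->refl->H->L'->H->R'->C->plug->C
Char 11 ('A'): step: R->4, L=7; A->plug->A->R->C->L->D->refl->G->L'->A->R'->F->plug->G
Final: ciphertext=FHDADFAHCCG, RIGHT=4, LEFT=7

Answer: FHDADFAHCCG 4 7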